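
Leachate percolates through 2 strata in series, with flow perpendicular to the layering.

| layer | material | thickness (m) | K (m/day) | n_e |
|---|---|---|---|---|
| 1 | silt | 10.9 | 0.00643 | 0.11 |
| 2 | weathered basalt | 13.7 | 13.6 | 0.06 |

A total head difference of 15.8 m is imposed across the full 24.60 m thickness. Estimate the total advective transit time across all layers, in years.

0.594

With flow normal to the layers, continuity requires the same specific discharge q through every layer.
Σ(b_i/K_i) = 10.9/0.00643 + 13.7/13.6 = 1696 d.
q = Δh / Σ(b_i/K_i) = 15.8 / 1696 = 0.009315 m/day.
In each layer the seepage velocity is v_i = q/n_i, so the layer transit time is t_i = b_i·n_i / q:
  layer 1 (silt): t_1 = 10.9 × 0.11 / 0.009315 = 128.7 d
  layer 2 (weathered basalt): t_2 = 13.7 × 0.06 / 0.009315 = 88.24 d
Total t = Σ t_i = 217.0 days = 0.5940 years.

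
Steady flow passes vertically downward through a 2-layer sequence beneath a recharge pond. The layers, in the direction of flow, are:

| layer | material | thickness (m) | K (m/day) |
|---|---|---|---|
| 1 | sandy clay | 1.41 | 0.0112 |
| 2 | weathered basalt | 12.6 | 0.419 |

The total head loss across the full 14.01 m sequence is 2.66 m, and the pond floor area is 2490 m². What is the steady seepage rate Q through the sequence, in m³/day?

Flow is perpendicular to layering, so the layers act in series and the equivalent K is the thickness-weighted harmonic mean.
Total thickness L = 1.41 + 12.6 = 14.01 m.
Σ(b_i/K_i) = 1.41/0.0112 + 12.6/0.419 = 156.0 d.
K_eq = L / Σ(b_i/K_i) = 14.01 / 156.0 = 0.08983 m/day.
Q = K_eq · A · (Δh/L) = 0.08983 × 2490 × (2.66/14.01) = 42.47 m³/day.

42.5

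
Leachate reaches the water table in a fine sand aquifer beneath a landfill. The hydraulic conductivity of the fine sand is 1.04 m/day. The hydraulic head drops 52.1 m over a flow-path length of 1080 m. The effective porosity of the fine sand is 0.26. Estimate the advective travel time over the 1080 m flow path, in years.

15.3

Hydraulic gradient i = Δh / L = 52.1 / 1080 = 0.04824.
Darcy flux q = K · i = 1.040 × 0.04824 = 0.05017 m/day.
Seepage velocity v = q / n_e = 0.05017 / 0.26 = 0.1930 m/day.
Travel time t = L / v = 1080 / 0.1930 = 5597 days = 15.32 years.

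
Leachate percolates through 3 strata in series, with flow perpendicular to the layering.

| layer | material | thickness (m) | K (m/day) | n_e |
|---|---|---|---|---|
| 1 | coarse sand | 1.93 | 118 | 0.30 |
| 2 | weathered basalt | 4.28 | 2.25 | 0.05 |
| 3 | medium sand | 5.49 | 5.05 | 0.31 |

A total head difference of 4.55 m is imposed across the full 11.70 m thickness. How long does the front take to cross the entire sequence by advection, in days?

With flow normal to the layers, continuity requires the same specific discharge q through every layer.
Σ(b_i/K_i) = 1.93/118 + 4.28/2.25 + 5.49/5.05 = 3.006 d.
q = Δh / Σ(b_i/K_i) = 4.55 / 3.006 = 1.514 m/day.
In each layer the seepage velocity is v_i = q/n_i, so the layer transit time is t_i = b_i·n_i / q:
  layer 1 (coarse sand): t_1 = 1.93 × 0.30 / 1.514 = 0.3825 d
  layer 2 (weathered basalt): t_2 = 4.28 × 0.05 / 1.514 = 0.1414 d
  layer 3 (medium sand): t_3 = 5.49 × 0.31 / 1.514 = 1.124 d
Total t = Σ t_i = 1.648 days.

1.65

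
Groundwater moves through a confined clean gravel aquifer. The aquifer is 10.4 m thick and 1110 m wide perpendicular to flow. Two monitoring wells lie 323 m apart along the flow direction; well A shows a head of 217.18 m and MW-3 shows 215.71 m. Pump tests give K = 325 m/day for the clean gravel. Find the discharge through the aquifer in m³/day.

17100

Cross-sectional area A = 1110 × 10.4 = 11544 m².
Hydraulic gradient i = (217.18 − 215.71) / 323 = 1.47 / 323 = 0.004551.
Darcy's law: Q = K · A · i = 325.0 × 11544 × 0.004551 = 17075 m³/day.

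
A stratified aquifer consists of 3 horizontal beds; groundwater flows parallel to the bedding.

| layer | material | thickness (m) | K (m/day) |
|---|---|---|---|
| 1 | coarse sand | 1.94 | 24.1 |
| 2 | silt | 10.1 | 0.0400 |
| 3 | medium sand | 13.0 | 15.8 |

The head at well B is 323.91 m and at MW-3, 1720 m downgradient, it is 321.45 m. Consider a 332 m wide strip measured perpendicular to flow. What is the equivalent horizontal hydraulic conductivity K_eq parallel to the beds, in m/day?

10.1

Flow is parallel to layering, so each bed carries its own Darcy discharge and the transmissivities add.
Σ(K_i·b_i) = 24.1×1.94 + 0.0400×10.1 + 15.8×13.0 = 252.6 m²/day.
Total thickness b = 25.04 m, so K_eq = Σ(K_i·b_i)/b = 10.09 m/day.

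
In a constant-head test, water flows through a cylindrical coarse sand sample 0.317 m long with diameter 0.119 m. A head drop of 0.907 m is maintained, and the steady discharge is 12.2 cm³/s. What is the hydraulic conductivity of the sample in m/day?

Cross-sectional area A = π·(d/2)² = π × (0.119/2)² = 0.01112 m².
Convert discharge: 12.2 cm³/s = 1.220e-05 m³/s.
Darcy's law rearranged: K = Q·L / (A·Δh) = 1.220e-05 × 0.317 / (0.01112 × 0.907) = 0.0003834 m/s = 33.12 m/day.

33.1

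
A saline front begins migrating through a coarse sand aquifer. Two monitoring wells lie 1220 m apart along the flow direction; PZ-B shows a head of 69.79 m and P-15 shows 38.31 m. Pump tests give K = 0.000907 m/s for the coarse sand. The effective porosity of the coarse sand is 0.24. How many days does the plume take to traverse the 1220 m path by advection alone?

Convert K: 0.000907 m/s × 86400 = 78.36 m/day.
Hydraulic gradient i = (69.79 − 38.31) / 1220 = 31.48 / 1220 = 0.02580.
Darcy flux q = K · i = 78.36 × 0.02580 = 2.022 m/day.
Seepage velocity v = q / n_e = 2.022 / 0.24 = 8.425 m/day.
Travel time t = L / v = 1220 / 8.425 = 144.8 days.

145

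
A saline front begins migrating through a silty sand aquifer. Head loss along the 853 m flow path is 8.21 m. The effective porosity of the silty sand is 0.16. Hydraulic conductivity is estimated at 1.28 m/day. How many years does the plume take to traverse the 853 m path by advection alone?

30.3

Hydraulic gradient i = Δh / L = 8.21 / 853 = 0.009625.
Darcy flux q = K · i = 1.280 × 0.009625 = 0.01232 m/day.
Seepage velocity v = q / n_e = 0.01232 / 0.16 = 0.07700 m/day.
Travel time t = L / v = 853 / 0.07700 = 11078 days = 30.33 years.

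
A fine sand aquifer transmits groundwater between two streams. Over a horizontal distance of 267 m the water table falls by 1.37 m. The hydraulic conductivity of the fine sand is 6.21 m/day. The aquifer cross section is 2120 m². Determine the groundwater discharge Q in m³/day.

67.6

Hydraulic gradient i = Δh / L = 1.37 / 267 = 0.005131.
Darcy's law: Q = K · A · i = 6.210 × 2120 × 0.005131 = 67.55 m³/day.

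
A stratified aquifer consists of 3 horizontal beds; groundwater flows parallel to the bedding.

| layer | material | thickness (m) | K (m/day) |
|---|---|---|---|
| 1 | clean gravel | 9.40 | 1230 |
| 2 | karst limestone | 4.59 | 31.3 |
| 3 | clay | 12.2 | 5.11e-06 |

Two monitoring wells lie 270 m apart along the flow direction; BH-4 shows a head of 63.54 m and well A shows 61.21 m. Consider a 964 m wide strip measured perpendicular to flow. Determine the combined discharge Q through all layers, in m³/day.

Flow is parallel to layering, so each bed carries its own Darcy discharge and the transmissivities add.
Σ(K_i·b_i) = 1230×9.40 + 31.3×4.59 + 5.11e-06×12.2 = 11706 m²/day.
Hydraulic gradient i = (63.54 − 61.21) / 270 = 2.33 / 270 = 0.008630.
Q = Σ(K_i·b_i) · W · i = 11706 × 964 × 0.008630 = 97379 m³/day.

97400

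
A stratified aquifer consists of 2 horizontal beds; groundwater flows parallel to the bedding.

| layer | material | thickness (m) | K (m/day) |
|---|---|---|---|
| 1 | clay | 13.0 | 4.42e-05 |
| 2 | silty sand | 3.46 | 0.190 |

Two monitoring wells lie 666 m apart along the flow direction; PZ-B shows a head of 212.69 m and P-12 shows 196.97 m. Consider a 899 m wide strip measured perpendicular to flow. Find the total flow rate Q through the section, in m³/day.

Flow is parallel to layering, so each bed carries its own Darcy discharge and the transmissivities add.
Σ(K_i·b_i) = 4.42e-05×13.0 + 0.190×3.46 = 0.6580 m²/day.
Hydraulic gradient i = (212.69 − 196.97) / 666 = 15.72 / 666 = 0.02360.
Q = Σ(K_i·b_i) · W · i = 0.6580 × 899 × 0.02360 = 13.96 m³/day.

14.0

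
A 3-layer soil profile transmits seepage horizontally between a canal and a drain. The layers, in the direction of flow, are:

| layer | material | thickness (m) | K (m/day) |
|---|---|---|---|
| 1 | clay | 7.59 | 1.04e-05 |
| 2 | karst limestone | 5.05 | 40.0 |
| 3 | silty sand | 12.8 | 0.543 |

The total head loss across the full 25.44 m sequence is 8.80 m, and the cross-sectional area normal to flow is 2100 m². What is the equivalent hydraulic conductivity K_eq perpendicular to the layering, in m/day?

Flow is perpendicular to layering, so the layers act in series and the equivalent K is the thickness-weighted harmonic mean.
Total thickness L = 7.59 + 5.05 + 12.8 = 25.44 m.
Σ(b_i/K_i) = 7.59/1.04e-05 + 5.05/40.0 + 12.8/0.543 = 7.298e+05 d.
K_eq = L / Σ(b_i/K_i) = 25.44 / 7.298e+05 = 3.486e-05 m/day.

3.49e-05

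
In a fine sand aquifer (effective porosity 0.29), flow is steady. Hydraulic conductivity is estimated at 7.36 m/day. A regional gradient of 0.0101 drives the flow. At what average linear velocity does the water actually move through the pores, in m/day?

0.256

Hydraulic gradient i = 0.0101.
Darcy flux q = K · i = 7.360 × 0.01010 = 0.07434 m/day.
Seepage velocity v = q / n_e = 0.07434 / 0.29 = 0.2563 m/day.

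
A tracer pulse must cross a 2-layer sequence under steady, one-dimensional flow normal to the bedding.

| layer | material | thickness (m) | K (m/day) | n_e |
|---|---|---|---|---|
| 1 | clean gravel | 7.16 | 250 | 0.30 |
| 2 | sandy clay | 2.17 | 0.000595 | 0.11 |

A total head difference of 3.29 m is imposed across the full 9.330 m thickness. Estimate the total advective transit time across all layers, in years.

With flow normal to the layers, continuity requires the same specific discharge q through every layer.
Σ(b_i/K_i) = 7.16/250 + 2.17/0.000595 = 3647 d.
q = Δh / Σ(b_i/K_i) = 3.29 / 3647 = 0.0009021 m/day.
In each layer the seepage velocity is v_i = q/n_i, so the layer transit time is t_i = b_i·n_i / q:
  layer 1 (clean gravel): t_1 = 7.16 × 0.30 / 0.0009021 = 2381 d
  layer 2 (sandy clay): t_2 = 2.17 × 0.11 / 0.0009021 = 264.6 d
Total t = Σ t_i = 2646 days = 7.244 years.

7.24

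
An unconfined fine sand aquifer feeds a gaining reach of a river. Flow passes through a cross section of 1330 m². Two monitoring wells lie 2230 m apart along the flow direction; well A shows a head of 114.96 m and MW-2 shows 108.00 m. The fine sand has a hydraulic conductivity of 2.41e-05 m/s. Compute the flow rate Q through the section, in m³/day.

8.64

Convert K: 2.41e-05 m/s × 86400 = 2.082 m/day.
Hydraulic gradient i = (114.96 − 108.00) / 2230 = 6.96 / 2230 = 0.003121.
Darcy's law: Q = K · A · i = 2.082 × 1330 × 0.003121 = 8.643 m³/day.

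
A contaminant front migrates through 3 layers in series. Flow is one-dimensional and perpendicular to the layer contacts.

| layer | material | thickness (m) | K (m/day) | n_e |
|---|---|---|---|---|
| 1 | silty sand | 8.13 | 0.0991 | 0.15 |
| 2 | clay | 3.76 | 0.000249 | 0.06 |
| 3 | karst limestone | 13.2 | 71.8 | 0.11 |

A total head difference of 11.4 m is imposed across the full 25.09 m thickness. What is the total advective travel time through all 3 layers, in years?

With flow normal to the layers, continuity requires the same specific discharge q through every layer.
Σ(b_i/K_i) = 8.13/0.0991 + 3.76/0.000249 + 13.2/71.8 = 15183 d.
q = Δh / Σ(b_i/K_i) = 11.4 / 15183 = 0.0007509 m/day.
In each layer the seepage velocity is v_i = q/n_i, so the layer transit time is t_i = b_i·n_i / q:
  layer 1 (silty sand): t_1 = 8.13 × 0.15 / 0.0007509 = 1624 d
  layer 2 (clay): t_2 = 3.76 × 0.06 / 0.0007509 = 300.5 d
  layer 3 (karst limestone): t_3 = 13.2 × 0.11 / 0.0007509 = 1934 d
Total t = Σ t_i = 3858 days = 10.56 years.

10.6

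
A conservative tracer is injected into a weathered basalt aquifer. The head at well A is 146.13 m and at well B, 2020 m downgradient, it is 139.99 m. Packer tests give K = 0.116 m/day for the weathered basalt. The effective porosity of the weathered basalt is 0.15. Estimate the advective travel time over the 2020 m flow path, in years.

Hydraulic gradient i = (146.13 − 139.99) / 2020 = 6.14 / 2020 = 0.003040.
Darcy flux q = K · i = 0.1160 × 0.003040 = 0.0003526 m/day.
Seepage velocity v = q / n_e = 0.0003526 / 0.15 = 0.002351 m/day.
Travel time t = L / v = 2020 / 0.002351 = 8.593e+05 days = 2353 years.

2350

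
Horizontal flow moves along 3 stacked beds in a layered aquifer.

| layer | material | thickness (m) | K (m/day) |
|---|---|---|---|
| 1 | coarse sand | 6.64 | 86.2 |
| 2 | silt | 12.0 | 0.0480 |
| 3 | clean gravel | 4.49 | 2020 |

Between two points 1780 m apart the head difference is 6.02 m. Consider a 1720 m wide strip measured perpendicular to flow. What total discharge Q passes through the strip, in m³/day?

Flow is parallel to layering, so each bed carries its own Darcy discharge and the transmissivities add.
Σ(K_i·b_i) = 86.2×6.64 + 0.0480×12.0 + 2020×4.49 = 9643 m²/day.
Hydraulic gradient i = Δh / L = 6.02 / 1780 = 0.003382.
Q = Σ(K_i·b_i) · W · i = 9643 × 1720 × 0.003382 = 56093 m³/day.

56100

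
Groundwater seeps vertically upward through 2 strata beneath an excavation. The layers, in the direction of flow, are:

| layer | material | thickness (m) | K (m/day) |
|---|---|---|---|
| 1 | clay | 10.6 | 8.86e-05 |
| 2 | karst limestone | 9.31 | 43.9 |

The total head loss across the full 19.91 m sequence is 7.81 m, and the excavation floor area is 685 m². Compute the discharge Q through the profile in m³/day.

Flow is perpendicular to layering, so the layers act in series and the equivalent K is the thickness-weighted harmonic mean.
Total thickness L = 10.6 + 9.31 = 19.91 m.
Σ(b_i/K_i) = 10.6/8.86e-05 + 9.31/43.9 = 1.196e+05 d.
K_eq = L / Σ(b_i/K_i) = 19.91 / 1.196e+05 = 0.0001664 m/day.
Q = K_eq · A · (Δh/L) = 0.0001664 × 685 × (7.81/19.91) = 0.04472 m³/day.

0.0447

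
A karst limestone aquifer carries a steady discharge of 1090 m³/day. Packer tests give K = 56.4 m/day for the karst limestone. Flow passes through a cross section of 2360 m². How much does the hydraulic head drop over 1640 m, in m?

13.4

From Q = K·A·i, i = Q / (K·A) = 1090 / (56.40 × 2360) = 0.008189.
Head loss Δh = i · L = 0.008189 × 1640 = 13.43 m.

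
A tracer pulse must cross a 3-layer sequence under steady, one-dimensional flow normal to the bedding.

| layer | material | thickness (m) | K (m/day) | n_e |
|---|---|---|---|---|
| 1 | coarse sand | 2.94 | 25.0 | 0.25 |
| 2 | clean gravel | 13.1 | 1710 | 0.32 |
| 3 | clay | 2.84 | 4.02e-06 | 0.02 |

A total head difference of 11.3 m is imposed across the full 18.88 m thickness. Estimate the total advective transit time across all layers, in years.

With flow normal to the layers, continuity requires the same specific discharge q through every layer.
Σ(b_i/K_i) = 2.94/25.0 + 13.1/1710 + 2.84/4.02e-06 = 7.065e+05 d.
q = Δh / Σ(b_i/K_i) = 11.3 / 7.065e+05 = 1.600e-05 m/day.
In each layer the seepage velocity is v_i = q/n_i, so the layer transit time is t_i = b_i·n_i / q:
  layer 1 (coarse sand): t_1 = 2.94 × 0.25 / 1.600e-05 = 45952 d
  layer 2 (clean gravel): t_2 = 13.1 × 0.32 / 1.600e-05 = 2.621e+05 d
  layer 3 (clay): t_3 = 2.84 × 0.02 / 1.600e-05 = 3551 d
Total t = Σ t_i = 3.116e+05 days = 853.1 years.

853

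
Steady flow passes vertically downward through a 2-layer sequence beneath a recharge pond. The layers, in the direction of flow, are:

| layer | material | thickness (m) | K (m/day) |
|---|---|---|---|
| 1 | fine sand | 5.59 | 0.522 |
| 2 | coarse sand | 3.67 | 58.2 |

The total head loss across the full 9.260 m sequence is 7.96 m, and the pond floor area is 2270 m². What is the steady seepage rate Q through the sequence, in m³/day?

Flow is perpendicular to layering, so the layers act in series and the equivalent K is the thickness-weighted harmonic mean.
Total thickness L = 5.59 + 3.67 = 9.260 m.
Σ(b_i/K_i) = 5.59/0.522 + 3.67/58.2 = 10.77 d.
K_eq = L / Σ(b_i/K_i) = 9.260 / 10.77 = 0.8596 m/day.
Q = K_eq · A · (Δh/L) = 0.8596 × 2270 × (7.96/9.260) = 1677 m³/day.

1680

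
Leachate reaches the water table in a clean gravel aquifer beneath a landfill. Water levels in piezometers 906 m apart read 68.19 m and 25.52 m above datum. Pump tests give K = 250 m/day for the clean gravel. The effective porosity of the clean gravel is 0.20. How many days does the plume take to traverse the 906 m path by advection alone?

Hydraulic gradient i = (68.19 − 25.52) / 906 = 42.67 / 906 = 0.04710.
Darcy flux q = K · i = 250.0 × 0.04710 = 11.77 m/day.
Seepage velocity v = q / n_e = 11.77 / 0.20 = 58.87 m/day.
Travel time t = L / v = 906 / 58.87 = 15.39 days.

15.4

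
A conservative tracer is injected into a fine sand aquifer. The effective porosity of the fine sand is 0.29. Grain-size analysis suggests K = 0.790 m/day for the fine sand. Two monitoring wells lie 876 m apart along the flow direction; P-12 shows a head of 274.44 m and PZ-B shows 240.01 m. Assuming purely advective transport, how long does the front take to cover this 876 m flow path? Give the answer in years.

22.4

Hydraulic gradient i = (274.44 − 240.01) / 876 = 34.43 / 876 = 0.03930.
Darcy flux q = K · i = 0.7900 × 0.03930 = 0.03105 m/day.
Seepage velocity v = q / n_e = 0.03105 / 0.29 = 0.1071 m/day.
Travel time t = L / v = 876 / 0.1071 = 8182 days = 22.40 years.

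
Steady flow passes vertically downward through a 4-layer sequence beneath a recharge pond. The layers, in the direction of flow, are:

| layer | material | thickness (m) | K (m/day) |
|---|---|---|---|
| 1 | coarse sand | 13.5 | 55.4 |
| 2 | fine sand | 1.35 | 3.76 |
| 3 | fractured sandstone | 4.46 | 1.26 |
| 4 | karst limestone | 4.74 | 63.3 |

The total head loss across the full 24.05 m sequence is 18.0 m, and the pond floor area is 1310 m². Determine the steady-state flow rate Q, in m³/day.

Flow is perpendicular to layering, so the layers act in series and the equivalent K is the thickness-weighted harmonic mean.
Total thickness L = 13.5 + 1.35 + 4.46 + 4.74 = 24.05 m.
Σ(b_i/K_i) = 13.5/55.4 + 1.35/3.76 + 4.46/1.26 + 4.74/63.3 = 4.217 d.
K_eq = L / Σ(b_i/K_i) = 24.05 / 4.217 = 5.703 m/day.
Q = K_eq · A · (Δh/L) = 5.703 × 1310 × (18.0/24.05) = 5591 m³/day.

5590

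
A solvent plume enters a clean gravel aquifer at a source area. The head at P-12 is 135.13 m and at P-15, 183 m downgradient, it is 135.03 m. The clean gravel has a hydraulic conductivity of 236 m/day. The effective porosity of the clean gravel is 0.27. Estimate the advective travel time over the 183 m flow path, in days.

Hydraulic gradient i = (135.13 − 135.03) / 183 = 0.1 / 183 = 0.0005464.
Darcy flux q = K · i = 236.0 × 0.0005464 = 0.1290 m/day.
Seepage velocity v = q / n_e = 0.1290 / 0.27 = 0.4776 m/day.
Travel time t = L / v = 183 / 0.4776 = 383.1 days.

383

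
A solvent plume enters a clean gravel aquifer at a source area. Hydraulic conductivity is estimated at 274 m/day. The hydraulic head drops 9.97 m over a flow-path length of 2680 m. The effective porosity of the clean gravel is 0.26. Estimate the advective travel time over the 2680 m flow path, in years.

Hydraulic gradient i = Δh / L = 9.97 / 2680 = 0.003720.
Darcy flux q = K · i = 274.0 × 0.003720 = 1.019 m/day.
Seepage velocity v = q / n_e = 1.019 / 0.26 = 3.920 m/day.
Travel time t = L / v = 2680 / 3.920 = 683.6 days = 1.872 years.

1.87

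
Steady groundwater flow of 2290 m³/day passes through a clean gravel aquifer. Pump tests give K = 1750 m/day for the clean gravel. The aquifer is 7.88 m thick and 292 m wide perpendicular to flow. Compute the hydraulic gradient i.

0.000569

Cross-sectional area A = 292 × 7.88 = 2301 m².
From Q = K·A·i, i = Q / (K·A) = 2290 / (1750 × 2301) = 0.0005687.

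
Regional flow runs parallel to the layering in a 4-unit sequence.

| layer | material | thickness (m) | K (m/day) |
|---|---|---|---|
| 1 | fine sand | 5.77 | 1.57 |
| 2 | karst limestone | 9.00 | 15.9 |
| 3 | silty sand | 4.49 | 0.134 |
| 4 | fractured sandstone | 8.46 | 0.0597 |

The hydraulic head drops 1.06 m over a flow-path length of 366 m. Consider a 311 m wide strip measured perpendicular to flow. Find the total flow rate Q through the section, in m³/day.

Flow is parallel to layering, so each bed carries its own Darcy discharge and the transmissivities add.
Σ(K_i·b_i) = 1.57×5.77 + 15.9×9.00 + 0.134×4.49 + 0.0597×8.46 = 153.3 m²/day.
Hydraulic gradient i = Δh / L = 1.06 / 366 = 0.002896.
Q = Σ(K_i·b_i) · W · i = 153.3 × 311 × 0.002896 = 138.0 m³/day.

138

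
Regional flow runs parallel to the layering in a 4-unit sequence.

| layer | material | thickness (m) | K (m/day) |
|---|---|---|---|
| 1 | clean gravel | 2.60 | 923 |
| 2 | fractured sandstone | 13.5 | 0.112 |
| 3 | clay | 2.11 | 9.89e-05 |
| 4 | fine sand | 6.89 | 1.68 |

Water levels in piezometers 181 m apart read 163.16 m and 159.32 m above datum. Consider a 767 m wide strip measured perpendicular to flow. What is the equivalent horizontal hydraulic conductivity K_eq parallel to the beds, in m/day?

Flow is parallel to layering, so each bed carries its own Darcy discharge and the transmissivities add.
Σ(K_i·b_i) = 923×2.60 + 0.112×13.5 + 9.89e-05×2.11 + 1.68×6.89 = 2413 m²/day.
Total thickness b = 25.10 m, so K_eq = Σ(K_i·b_i)/b = 96.13 m/day.

96.1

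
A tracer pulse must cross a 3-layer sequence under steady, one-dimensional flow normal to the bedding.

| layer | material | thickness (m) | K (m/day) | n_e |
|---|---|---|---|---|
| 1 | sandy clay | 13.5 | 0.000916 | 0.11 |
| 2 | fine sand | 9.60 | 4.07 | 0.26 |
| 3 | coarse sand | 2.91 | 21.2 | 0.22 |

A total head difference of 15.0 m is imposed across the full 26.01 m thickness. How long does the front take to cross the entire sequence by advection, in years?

12.4

With flow normal to the layers, continuity requires the same specific discharge q through every layer.
Σ(b_i/K_i) = 13.5/0.000916 + 9.60/4.07 + 2.91/21.2 = 14740 d.
q = Δh / Σ(b_i/K_i) = 15.0 / 14740 = 0.001018 m/day.
In each layer the seepage velocity is v_i = q/n_i, so the layer transit time is t_i = b_i·n_i / q:
  layer 1 (sandy clay): t_1 = 13.5 × 0.11 / 0.001018 = 1459 d
  layer 2 (fine sand): t_2 = 9.60 × 0.26 / 0.001018 = 2453 d
  layer 3 (coarse sand): t_3 = 2.91 × 0.22 / 0.001018 = 629.1 d
Total t = Σ t_i = 4541 days = 12.43 years.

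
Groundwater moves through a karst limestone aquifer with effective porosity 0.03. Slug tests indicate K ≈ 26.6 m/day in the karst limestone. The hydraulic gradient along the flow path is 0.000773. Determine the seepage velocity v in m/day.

0.685

Hydraulic gradient i = 0.000773.
Darcy flux q = K · i = 26.60 × 0.0007730 = 0.02056 m/day.
Seepage velocity v = q / n_e = 0.02056 / 0.03 = 0.6854 m/day.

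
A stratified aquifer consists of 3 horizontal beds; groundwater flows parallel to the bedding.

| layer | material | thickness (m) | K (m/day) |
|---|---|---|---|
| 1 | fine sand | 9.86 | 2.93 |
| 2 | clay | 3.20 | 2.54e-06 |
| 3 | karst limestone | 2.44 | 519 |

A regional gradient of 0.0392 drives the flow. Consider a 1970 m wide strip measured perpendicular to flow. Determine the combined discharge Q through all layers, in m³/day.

100000

Flow is parallel to layering, so each bed carries its own Darcy discharge and the transmissivities add.
Σ(K_i·b_i) = 2.93×9.86 + 2.54e-06×3.20 + 519×2.44 = 1295 m²/day.
Hydraulic gradient i = 0.0392.
Q = Σ(K_i·b_i) · W · i = 1295 × 1970 × 0.03920 = 1.000e+05 m³/day.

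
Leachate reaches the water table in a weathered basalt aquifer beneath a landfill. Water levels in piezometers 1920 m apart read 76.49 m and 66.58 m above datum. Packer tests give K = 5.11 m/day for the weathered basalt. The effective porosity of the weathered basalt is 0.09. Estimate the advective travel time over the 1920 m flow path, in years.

17.9

Hydraulic gradient i = (76.49 − 66.58) / 1920 = 9.91 / 1920 = 0.005161.
Darcy flux q = K · i = 5.110 × 0.005161 = 0.02638 m/day.
Seepage velocity v = q / n_e = 0.02638 / 0.09 = 0.2931 m/day.
Travel time t = L / v = 1920 / 0.2931 = 6552 days = 17.94 years.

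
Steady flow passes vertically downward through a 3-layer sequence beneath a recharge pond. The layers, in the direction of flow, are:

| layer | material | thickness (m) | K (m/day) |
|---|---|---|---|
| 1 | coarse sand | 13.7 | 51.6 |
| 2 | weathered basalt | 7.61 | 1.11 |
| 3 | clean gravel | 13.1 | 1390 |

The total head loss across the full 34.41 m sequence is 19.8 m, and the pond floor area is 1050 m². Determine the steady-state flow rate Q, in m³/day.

2920

Flow is perpendicular to layering, so the layers act in series and the equivalent K is the thickness-weighted harmonic mean.
Total thickness L = 13.7 + 7.61 + 13.1 = 34.41 m.
Σ(b_i/K_i) = 13.7/51.6 + 7.61/1.11 + 13.1/1390 = 7.131 d.
K_eq = L / Σ(b_i/K_i) = 34.41 / 7.131 = 4.826 m/day.
Q = K_eq · A · (Δh/L) = 4.826 × 1050 × (19.8/34.41) = 2916 m³/day.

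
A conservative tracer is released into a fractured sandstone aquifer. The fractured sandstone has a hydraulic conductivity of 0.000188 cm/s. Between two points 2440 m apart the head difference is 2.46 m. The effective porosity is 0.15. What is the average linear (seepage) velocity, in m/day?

Convert K: 0.000188 cm/s × 864 = 0.1624 m/day.
Hydraulic gradient i = Δh / L = 2.46 / 2440 = 0.001008.
Darcy flux q = K · i = 0.1624 × 0.001008 = 0.0001638 m/day.
Seepage velocity v = q / n_e = 0.0001638 / 0.15 = 0.001092 m/day.

0.00109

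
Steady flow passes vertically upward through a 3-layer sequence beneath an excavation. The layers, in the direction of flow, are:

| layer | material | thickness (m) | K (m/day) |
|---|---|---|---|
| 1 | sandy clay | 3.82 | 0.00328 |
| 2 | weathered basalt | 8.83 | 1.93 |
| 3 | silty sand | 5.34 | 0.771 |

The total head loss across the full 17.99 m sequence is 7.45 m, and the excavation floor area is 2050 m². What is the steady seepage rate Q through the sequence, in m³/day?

Flow is perpendicular to layering, so the layers act in series and the equivalent K is the thickness-weighted harmonic mean.
Total thickness L = 3.82 + 8.83 + 5.34 = 17.99 m.
Σ(b_i/K_i) = 3.82/0.00328 + 8.83/1.93 + 5.34/0.771 = 1176 d.
K_eq = L / Σ(b_i/K_i) = 17.99 / 1176 = 0.01530 m/day.
Q = K_eq · A · (Δh/L) = 0.01530 × 2050 × (7.45/17.99) = 12.99 m³/day.

13.0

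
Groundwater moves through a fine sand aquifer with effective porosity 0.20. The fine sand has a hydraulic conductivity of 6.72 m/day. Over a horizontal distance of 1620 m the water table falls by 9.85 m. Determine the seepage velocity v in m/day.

Hydraulic gradient i = Δh / L = 9.85 / 1620 = 0.006080.
Darcy flux q = K · i = 6.720 × 0.006080 = 0.04086 m/day.
Seepage velocity v = q / n_e = 0.04086 / 0.20 = 0.2043 m/day.

0.204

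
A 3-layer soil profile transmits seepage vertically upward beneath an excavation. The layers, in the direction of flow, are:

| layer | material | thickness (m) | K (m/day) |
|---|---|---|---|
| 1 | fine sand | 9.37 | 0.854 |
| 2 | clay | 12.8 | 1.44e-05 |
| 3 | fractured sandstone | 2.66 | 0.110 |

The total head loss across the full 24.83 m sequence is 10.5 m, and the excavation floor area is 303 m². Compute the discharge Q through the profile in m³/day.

Flow is perpendicular to layering, so the layers act in series and the equivalent K is the thickness-weighted harmonic mean.
Total thickness L = 9.37 + 12.8 + 2.66 = 24.83 m.
Σ(b_i/K_i) = 9.37/0.854 + 12.8/1.44e-05 + 2.66/0.110 = 8.889e+05 d.
K_eq = L / Σ(b_i/K_i) = 24.83 / 8.889e+05 = 2.793e-05 m/day.
Q = K_eq · A · (Δh/L) = 2.793e-05 × 303 × (10.5/24.83) = 0.003579 m³/day.

0.00358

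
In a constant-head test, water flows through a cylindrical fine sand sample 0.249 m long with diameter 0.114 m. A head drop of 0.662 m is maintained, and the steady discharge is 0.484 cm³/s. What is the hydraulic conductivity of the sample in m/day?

1.54

Cross-sectional area A = π·(d/2)² = π × (0.114/2)² = 0.01021 m².
Convert discharge: 0.484 cm³/s = 4.840e-07 m³/s.
Darcy's law rearranged: K = Q·L / (A·Δh) = 4.840e-07 × 0.249 / (0.01021 × 0.662) = 1.784e-05 m/s = 1.541 m/day.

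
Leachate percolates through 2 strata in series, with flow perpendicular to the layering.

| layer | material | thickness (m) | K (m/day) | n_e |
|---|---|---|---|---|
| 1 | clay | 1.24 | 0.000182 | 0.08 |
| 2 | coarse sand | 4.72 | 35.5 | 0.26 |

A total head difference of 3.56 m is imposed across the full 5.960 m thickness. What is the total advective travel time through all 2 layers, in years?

With flow normal to the layers, continuity requires the same specific discharge q through every layer.
Σ(b_i/K_i) = 1.24/0.000182 + 4.72/35.5 = 6813 d.
q = Δh / Σ(b_i/K_i) = 3.56 / 6813 = 0.0005225 m/day.
In each layer the seepage velocity is v_i = q/n_i, so the layer transit time is t_i = b_i·n_i / q:
  layer 1 (clay): t_1 = 1.24 × 0.08 / 0.0005225 = 189.9 d
  layer 2 (coarse sand): t_2 = 4.72 × 0.26 / 0.0005225 = 2349 d
Total t = Σ t_i = 2539 days = 6.950 years.

6.95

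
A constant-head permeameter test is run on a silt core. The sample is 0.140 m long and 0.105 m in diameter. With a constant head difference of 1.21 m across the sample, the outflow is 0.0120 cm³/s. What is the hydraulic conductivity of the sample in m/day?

Cross-sectional area A = π·(d/2)² = π × (0.105/2)² = 0.008659 m².
Convert discharge: 0.0120 cm³/s = 1.200e-08 m³/s.
Darcy's law rearranged: K = Q·L / (A·Δh) = 1.200e-08 × 0.140 / (0.008659 × 1.21) = 1.603e-07 m/s = 0.01385 m/day.

0.0139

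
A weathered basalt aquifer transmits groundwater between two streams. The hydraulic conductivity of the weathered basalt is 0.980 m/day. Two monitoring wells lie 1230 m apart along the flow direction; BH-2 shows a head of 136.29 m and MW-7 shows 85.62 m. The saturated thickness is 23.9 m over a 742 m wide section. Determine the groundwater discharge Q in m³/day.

Cross-sectional area A = 742 × 23.9 = 17734 m².
Hydraulic gradient i = (136.29 − 85.62) / 1230 = 50.67 / 1230 = 0.04120.
Darcy's law: Q = K · A · i = 0.9800 × 17734 × 0.04120 = 715.9 m³/day.

716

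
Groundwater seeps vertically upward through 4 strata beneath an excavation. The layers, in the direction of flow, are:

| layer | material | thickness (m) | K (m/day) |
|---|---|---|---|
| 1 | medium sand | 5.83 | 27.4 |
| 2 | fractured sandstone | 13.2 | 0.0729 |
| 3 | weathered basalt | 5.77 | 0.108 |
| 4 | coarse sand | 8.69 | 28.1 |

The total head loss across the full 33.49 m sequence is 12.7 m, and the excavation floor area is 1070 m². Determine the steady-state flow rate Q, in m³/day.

57.8

Flow is perpendicular to layering, so the layers act in series and the equivalent K is the thickness-weighted harmonic mean.
Total thickness L = 5.83 + 13.2 + 5.77 + 8.69 = 33.49 m.
Σ(b_i/K_i) = 5.83/27.4 + 13.2/0.0729 + 5.77/0.108 + 8.69/28.1 = 235.0 d.
K_eq = L / Σ(b_i/K_i) = 33.49 / 235.0 = 0.1425 m/day.
Q = K_eq · A · (Δh/L) = 0.1425 × 1070 × (12.7/33.49) = 57.82 m³/day.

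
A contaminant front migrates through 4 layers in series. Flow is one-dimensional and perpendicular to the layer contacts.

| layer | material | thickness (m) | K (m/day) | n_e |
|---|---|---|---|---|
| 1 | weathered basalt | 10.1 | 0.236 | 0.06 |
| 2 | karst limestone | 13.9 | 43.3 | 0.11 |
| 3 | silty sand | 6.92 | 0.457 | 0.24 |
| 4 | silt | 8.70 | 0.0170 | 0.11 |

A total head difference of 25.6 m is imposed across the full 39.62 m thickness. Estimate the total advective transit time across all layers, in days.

106

With flow normal to the layers, continuity requires the same specific discharge q through every layer.
Σ(b_i/K_i) = 10.1/0.236 + 13.9/43.3 + 6.92/0.457 + 8.70/0.0170 = 570.0 d.
q = Δh / Σ(b_i/K_i) = 25.6 / 570.0 = 0.04491 m/day.
In each layer the seepage velocity is v_i = q/n_i, so the layer transit time is t_i = b_i·n_i / q:
  layer 1 (weathered basalt): t_1 = 10.1 × 0.06 / 0.04491 = 13.49 d
  layer 2 (karst limestone): t_2 = 13.9 × 0.11 / 0.04491 = 34.05 d
  layer 3 (silty sand): t_3 = 6.92 × 0.24 / 0.04491 = 36.98 d
  layer 4 (silt): t_4 = 8.70 × 0.11 / 0.04491 = 21.31 d
Total t = Σ t_i = 105.8 days.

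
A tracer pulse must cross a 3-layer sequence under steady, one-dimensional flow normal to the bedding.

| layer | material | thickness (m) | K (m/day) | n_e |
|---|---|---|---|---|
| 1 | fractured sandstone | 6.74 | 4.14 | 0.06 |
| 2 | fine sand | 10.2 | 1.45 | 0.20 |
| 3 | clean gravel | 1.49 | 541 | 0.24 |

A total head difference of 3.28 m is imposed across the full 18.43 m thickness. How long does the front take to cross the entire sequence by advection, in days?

7.40

With flow normal to the layers, continuity requires the same specific discharge q through every layer.
Σ(b_i/K_i) = 6.74/4.14 + 10.2/1.45 + 1.49/541 = 8.665 d.
q = Δh / Σ(b_i/K_i) = 3.28 / 8.665 = 0.3785 m/day.
In each layer the seepage velocity is v_i = q/n_i, so the layer transit time is t_i = b_i·n_i / q:
  layer 1 (fractured sandstone): t_1 = 6.74 × 0.06 / 0.3785 = 1.068 d
  layer 2 (fine sand): t_2 = 10.2 × 0.20 / 0.3785 = 5.389 d
  layer 3 (clean gravel): t_3 = 1.49 × 0.24 / 0.3785 = 0.9447 d
Total t = Σ t_i = 7.402 days.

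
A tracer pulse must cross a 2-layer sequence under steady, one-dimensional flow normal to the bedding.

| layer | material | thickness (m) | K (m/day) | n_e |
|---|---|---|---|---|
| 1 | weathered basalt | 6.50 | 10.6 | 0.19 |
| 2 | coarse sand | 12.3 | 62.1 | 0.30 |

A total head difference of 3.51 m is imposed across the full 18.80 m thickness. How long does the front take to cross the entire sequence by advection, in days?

1.14

With flow normal to the layers, continuity requires the same specific discharge q through every layer.
Σ(b_i/K_i) = 6.50/10.6 + 12.3/62.1 = 0.8113 d.
q = Δh / Σ(b_i/K_i) = 3.51 / 0.8113 = 4.327 m/day.
In each layer the seepage velocity is v_i = q/n_i, so the layer transit time is t_i = b_i·n_i / q:
  layer 1 (weathered basalt): t_1 = 6.50 × 0.19 / 4.327 = 0.2854 d
  layer 2 (coarse sand): t_2 = 12.3 × 0.30 / 4.327 = 0.8529 d
Total t = Σ t_i = 1.138 days.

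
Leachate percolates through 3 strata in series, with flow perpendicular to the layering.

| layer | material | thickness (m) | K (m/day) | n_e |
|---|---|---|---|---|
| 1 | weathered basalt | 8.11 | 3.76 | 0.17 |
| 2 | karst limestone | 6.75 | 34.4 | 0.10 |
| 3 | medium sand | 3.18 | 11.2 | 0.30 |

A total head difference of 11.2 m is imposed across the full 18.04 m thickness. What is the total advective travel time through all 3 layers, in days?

0.708

With flow normal to the layers, continuity requires the same specific discharge q through every layer.
Σ(b_i/K_i) = 8.11/3.76 + 6.75/34.4 + 3.18/11.2 = 2.637 d.
q = Δh / Σ(b_i/K_i) = 11.2 / 2.637 = 4.247 m/day.
In each layer the seepage velocity is v_i = q/n_i, so the layer transit time is t_i = b_i·n_i / q:
  layer 1 (weathered basalt): t_1 = 8.11 × 0.17 / 4.247 = 0.3246 d
  layer 2 (karst limestone): t_2 = 6.75 × 0.10 / 4.247 = 0.1589 d
  layer 3 (medium sand): t_3 = 3.18 × 0.30 / 4.247 = 0.2246 d
Total t = Σ t_i = 0.7082 days.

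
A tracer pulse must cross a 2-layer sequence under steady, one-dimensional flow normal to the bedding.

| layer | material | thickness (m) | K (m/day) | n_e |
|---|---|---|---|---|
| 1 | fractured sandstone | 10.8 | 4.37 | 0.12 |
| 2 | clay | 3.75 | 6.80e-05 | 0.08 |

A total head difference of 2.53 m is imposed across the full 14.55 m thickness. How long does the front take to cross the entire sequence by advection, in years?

95.2

With flow normal to the layers, continuity requires the same specific discharge q through every layer.
Σ(b_i/K_i) = 10.8/4.37 + 3.75/6.80e-05 = 55150 d.
q = Δh / Σ(b_i/K_i) = 2.53 / 55150 = 4.588e-05 m/day.
In each layer the seepage velocity is v_i = q/n_i, so the layer transit time is t_i = b_i·n_i / q:
  layer 1 (fractured sandstone): t_1 = 10.8 × 0.12 / 4.588e-05 = 28251 d
  layer 2 (clay): t_2 = 3.75 × 0.08 / 4.588e-05 = 6539 d
Total t = Σ t_i = 34790 days = 95.25 years.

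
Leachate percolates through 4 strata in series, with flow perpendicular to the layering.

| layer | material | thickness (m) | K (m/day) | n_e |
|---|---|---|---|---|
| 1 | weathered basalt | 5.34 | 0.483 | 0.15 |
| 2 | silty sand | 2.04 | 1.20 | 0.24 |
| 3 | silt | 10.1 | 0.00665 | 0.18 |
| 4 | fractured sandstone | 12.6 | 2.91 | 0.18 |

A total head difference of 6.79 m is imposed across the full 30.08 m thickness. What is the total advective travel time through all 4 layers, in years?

With flow normal to the layers, continuity requires the same specific discharge q through every layer.
Σ(b_i/K_i) = 5.34/0.483 + 2.04/1.20 + 10.1/0.00665 + 12.6/2.91 = 1536 d.
q = Δh / Σ(b_i/K_i) = 6.79 / 1536 = 0.004421 m/day.
In each layer the seepage velocity is v_i = q/n_i, so the layer transit time is t_i = b_i·n_i / q:
  layer 1 (weathered basalt): t_1 = 5.34 × 0.15 / 0.004421 = 181.2 d
  layer 2 (silty sand): t_2 = 2.04 × 0.24 / 0.004421 = 110.7 d
  layer 3 (silt): t_3 = 10.1 × 0.18 / 0.004421 = 411.2 d
  layer 4 (fractured sandstone): t_4 = 12.6 × 0.18 / 0.004421 = 513.0 d
Total t = Σ t_i = 1216 days = 3.330 years.

3.33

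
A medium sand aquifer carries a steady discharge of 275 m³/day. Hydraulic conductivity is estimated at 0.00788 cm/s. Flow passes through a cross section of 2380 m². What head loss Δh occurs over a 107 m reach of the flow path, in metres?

1.82

Convert K: 0.00788 cm/s × 864 = 6.808 m/day.
From Q = K·A·i, i = Q / (K·A) = 275 / (6.808 × 2380) = 0.01697.
Head loss Δh = i · L = 0.01697 × 107 = 1.816 m.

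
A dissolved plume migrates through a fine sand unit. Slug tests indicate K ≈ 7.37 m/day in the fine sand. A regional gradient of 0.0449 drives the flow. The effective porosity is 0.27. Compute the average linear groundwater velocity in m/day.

1.23

Hydraulic gradient i = 0.0449.
Darcy flux q = K · i = 7.370 × 0.04490 = 0.3309 m/day.
Seepage velocity v = q / n_e = 0.3309 / 0.27 = 1.226 m/day.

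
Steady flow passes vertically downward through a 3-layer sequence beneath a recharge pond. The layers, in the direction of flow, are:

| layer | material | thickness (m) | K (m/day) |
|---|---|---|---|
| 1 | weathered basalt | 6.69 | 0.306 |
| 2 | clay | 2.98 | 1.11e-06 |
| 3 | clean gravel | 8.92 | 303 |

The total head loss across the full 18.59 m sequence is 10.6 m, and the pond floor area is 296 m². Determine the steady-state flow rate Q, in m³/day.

0.00117

Flow is perpendicular to layering, so the layers act in series and the equivalent K is the thickness-weighted harmonic mean.
Total thickness L = 6.69 + 2.98 + 8.92 = 18.59 m.
Σ(b_i/K_i) = 6.69/0.306 + 2.98/1.11e-06 + 8.92/303 = 2.685e+06 d.
K_eq = L / Σ(b_i/K_i) = 18.59 / 2.685e+06 = 6.924e-06 m/day.
Q = K_eq · A · (Δh/L) = 6.924e-06 × 296 × (10.6/18.59) = 0.001169 m³/day.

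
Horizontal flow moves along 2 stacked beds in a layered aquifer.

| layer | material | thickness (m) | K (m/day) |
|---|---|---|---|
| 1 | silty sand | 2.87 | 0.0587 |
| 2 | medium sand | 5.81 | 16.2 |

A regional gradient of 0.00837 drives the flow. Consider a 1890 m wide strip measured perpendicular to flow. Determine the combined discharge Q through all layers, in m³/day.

Flow is parallel to layering, so each bed carries its own Darcy discharge and the transmissivities add.
Σ(K_i·b_i) = 0.0587×2.87 + 16.2×5.81 = 94.29 m²/day.
Hydraulic gradient i = 0.00837.
Q = Σ(K_i·b_i) · W · i = 94.29 × 1890 × 0.008370 = 1492 m³/day.

1490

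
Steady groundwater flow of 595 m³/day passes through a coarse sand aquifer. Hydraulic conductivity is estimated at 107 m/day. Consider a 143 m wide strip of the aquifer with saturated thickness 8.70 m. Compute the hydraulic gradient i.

Cross-sectional area A = 143 × 8.70 = 1244 m².
From Q = K·A·i, i = Q / (K·A) = 595 / (107.0 × 1244) = 0.004470.

0.00447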